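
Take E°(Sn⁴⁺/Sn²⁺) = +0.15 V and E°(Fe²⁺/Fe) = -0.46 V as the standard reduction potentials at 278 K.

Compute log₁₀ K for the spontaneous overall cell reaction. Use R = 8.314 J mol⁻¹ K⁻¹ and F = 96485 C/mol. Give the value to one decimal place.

22.1

Cathode: Sn⁴⁺/Sn²⁺; anode: Fe²⁺/Fe. E°cell = (+0.15) − (-0.46) = +0.61 V, with n = 2.
ΔG° = −nFE° = −RT ln K, so ln K = nFE°/(RT) = (2)(96485)(+0.61) / ((8.314)(278)) = 50.929.
log₁₀ K = 50.929 / ln 10 = 22.1.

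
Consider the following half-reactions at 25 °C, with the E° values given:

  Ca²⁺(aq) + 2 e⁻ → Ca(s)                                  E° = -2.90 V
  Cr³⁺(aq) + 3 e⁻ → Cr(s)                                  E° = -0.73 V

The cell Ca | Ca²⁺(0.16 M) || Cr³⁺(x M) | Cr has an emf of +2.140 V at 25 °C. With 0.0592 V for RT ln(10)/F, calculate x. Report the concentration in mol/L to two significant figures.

0.0019 M

Cr³⁺/Cr is the cathode, Ca²⁺/Ca the anode: E°cell = +2.17 V, n = 6.
Overall reaction: 2 Cr³⁺(aq) + 3 Ca(s) → 2 Cr(s) + 3 Ca²⁺(aq); Q = [Ca²⁺]^3/[Cr³⁺]^2.
From E = E° − (0.0592/n) log Q: log Q = (E° − E)·n/0.0592 = (+2.17 − (+2.140))·6/0.0592 = 3.0405.
So 2·log[Cr³⁺] = 3·log(0.16) − log Q = -2.3876 − (3.0405) = -5.4281; log[Cr³⁺] = -5.4281 / 2 = -2.7140; [Cr³⁺] = 10^(-2.7140) ≈ 0.0019 M.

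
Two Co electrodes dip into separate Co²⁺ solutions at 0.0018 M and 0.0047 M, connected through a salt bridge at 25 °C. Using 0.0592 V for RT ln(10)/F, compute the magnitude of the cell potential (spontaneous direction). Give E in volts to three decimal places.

+0.012 V

For a concentration cell E°cell = 0. The 0.0047 M side is the cathode (reduction is favoured where [Co²⁺] is higher).
With n = 2, E = −(0.0592/2) log([Co²⁺]ₐₙ/[Co²⁺]꜀ₐₜ) = −(0.0592/2) log(0.0018/0.0047) = −(0.0592/2)(-0.417) = +0.012 V.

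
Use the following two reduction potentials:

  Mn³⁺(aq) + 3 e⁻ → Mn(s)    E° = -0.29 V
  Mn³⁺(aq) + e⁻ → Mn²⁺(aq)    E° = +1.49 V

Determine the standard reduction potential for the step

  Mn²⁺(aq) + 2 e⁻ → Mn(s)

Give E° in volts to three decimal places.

-1.180 V

Sequential free energies add, so n₃E°₃ = n₁E°₁ + n₂E°₂.
With n₃ = 3, and the known step contributing 1×(+1.49) V, the unknown satisfies 2·E° = 3×(-0.29) − 1×(+1.49) = -2.360.
E° = -2.360 / 2 = -1.180 V.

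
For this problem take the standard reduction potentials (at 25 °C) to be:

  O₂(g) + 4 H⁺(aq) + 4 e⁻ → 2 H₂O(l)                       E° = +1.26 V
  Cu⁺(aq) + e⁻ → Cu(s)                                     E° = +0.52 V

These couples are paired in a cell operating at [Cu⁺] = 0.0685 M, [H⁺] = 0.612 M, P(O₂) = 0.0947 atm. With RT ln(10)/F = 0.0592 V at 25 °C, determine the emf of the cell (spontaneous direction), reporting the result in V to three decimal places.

O₂/H₂O is the cathode (higher E°), Cu⁺/Cu the anode: E°cell = +1.26 − (+0.52) = +0.74 V, n = 4.
Overall: O₂(g) + 4 H⁺(aq) + 4 Cu(s) → 2 H₂O(l) + 4 Cu⁺(aq)
Q = [Cu⁺]^4 / (P(O₂)·[H⁺]^4); log Q = -2.781.
E = E° − (0.0592/n) log Q = +0.74 − (0.0592/4)(-2.781) = +0.781 V.

+0.781 V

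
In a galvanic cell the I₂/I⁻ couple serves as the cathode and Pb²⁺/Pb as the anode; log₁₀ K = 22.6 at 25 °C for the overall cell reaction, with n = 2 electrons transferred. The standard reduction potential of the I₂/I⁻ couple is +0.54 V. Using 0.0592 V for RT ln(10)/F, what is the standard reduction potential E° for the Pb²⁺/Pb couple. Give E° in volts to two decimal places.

-0.13 V

E°cell = (0.0592/n)·log K = (0.0592/2)(22.6) = +0.669 V.
Since I₂/I⁻ is the cathode and Pb²⁺/Pb the anode, E°cell = E°(I₂/I⁻) − E°(Pb²⁺/Pb).
So E°(Pb²⁺/Pb) = E°(I₂/I⁻) − E°cell = (+0.54) − (+0.669) = -0.13 V.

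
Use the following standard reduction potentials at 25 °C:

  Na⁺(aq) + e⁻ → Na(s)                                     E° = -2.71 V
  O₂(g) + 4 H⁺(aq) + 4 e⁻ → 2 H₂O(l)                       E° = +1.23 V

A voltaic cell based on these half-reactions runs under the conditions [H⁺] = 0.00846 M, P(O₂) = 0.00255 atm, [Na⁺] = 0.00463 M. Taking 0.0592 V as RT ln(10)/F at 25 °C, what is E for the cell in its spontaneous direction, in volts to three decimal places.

O₂/H₂O is the cathode (higher E°), Na⁺/Na the anode: E°cell = +1.23 − (-2.71) = +3.94 V, n = 4.
Overall: O₂(g) + 4 H⁺(aq) + 4 Na(s) → 2 H₂O(l) + 4 Na⁺(aq)
Q = [Na⁺]^4 / (P(O₂)·[H⁺]^4); log Q = 1.546.
E = E° − (0.0592/n) log Q = +3.94 − (0.0592/4)(1.546) = +3.917 V.

+3.917 V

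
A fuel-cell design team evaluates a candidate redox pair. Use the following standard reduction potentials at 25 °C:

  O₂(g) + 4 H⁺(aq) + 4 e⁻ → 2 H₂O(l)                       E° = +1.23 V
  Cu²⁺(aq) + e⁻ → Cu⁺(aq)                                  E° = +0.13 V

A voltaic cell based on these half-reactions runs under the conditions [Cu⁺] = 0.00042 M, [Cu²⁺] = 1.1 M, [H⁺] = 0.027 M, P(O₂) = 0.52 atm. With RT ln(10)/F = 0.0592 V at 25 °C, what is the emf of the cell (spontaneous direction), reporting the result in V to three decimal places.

O₂/H₂O is the cathode (higher E°), Cu²⁺/Cu⁺ the anode: E°cell = +1.23 − (+0.13) = +1.10 V, n = 4.
Overall: O₂(g) + 4 H⁺(aq) + 4 Cu⁺(aq) → 2 H₂O(l) + 4 Cu²⁺(aq)
Q = [Cu²⁺]^4 / (P(O₂)·[H⁺]^4·[Cu⁺]^4); log Q = 20.231.
E = E° − (0.0592/n) log Q = +1.10 − (0.0592/4)(20.231) = +0.801 V.

+0.801 V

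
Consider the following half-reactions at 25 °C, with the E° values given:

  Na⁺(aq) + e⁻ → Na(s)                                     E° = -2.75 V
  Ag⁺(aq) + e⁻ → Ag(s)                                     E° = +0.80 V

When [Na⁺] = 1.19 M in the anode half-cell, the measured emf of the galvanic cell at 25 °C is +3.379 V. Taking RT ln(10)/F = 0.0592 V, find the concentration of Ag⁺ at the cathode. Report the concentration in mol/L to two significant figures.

0.0015 M

Ag⁺/Ag is the cathode, Na⁺/Na the anode: E°cell = +3.55 V, n = 1.
Overall reaction: Ag⁺(aq) + Na(s) → Ag(s) + Na⁺(aq); Q = [Na⁺]^1/[Ag⁺]^1.
From E = E° − (0.0592/n) log Q: log Q = (E° − E)·n/0.0592 = (+3.55 − (+3.379))·1/0.0592 = 2.8885.
So 1·log[Ag⁺] = 1·log(1.19) − log Q = 0.0755 − (2.8885) = -2.8130; [Ag⁺] = 10^(-2.8130) ≈ 0.0015 M.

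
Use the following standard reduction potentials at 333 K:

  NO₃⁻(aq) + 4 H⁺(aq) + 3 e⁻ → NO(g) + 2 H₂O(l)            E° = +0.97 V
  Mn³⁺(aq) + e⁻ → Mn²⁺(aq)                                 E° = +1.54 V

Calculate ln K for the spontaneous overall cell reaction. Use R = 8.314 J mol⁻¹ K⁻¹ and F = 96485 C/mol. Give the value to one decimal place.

Cathode: Mn³⁺/Mn²⁺; anode: NO₃⁻/NO. E°cell = (+1.54) − (+0.97) = +0.57 V, with n = 3.
ΔG° = −nFE° = −RT ln K, so ln K = nFE°/(RT) = (3)(96485)(+0.57) / ((8.314)(333)) = 59.594.

59.6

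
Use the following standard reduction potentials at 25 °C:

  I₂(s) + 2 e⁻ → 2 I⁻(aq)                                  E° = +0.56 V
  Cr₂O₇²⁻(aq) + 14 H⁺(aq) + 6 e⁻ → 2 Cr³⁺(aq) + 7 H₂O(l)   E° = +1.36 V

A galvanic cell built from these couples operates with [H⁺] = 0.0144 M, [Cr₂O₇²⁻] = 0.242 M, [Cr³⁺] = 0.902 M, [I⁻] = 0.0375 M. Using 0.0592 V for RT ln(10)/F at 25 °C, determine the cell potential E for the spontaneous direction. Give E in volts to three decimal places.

+0.456 V

Cr₂O₇²⁻/Cr³⁺ is the cathode (higher E°), I₂/I⁻ the anode: E°cell = +1.36 − (+0.56) = +0.80 V, n = 6.
Overall: Cr₂O₇²⁻(aq) + 14 H⁺(aq) + 6 I⁻(aq) → 2 Cr³⁺(aq) + 7 H₂O(l) + 3 I₂(s)
Q = [Cr³⁺]^2 / ([Cr₂O₇²⁻]·[H⁺]^14·[I⁻]^6); log Q = 34.865.
E = E° − (0.0592/n) log Q = +0.80 − (0.0592/6)(34.865) = +0.456 V.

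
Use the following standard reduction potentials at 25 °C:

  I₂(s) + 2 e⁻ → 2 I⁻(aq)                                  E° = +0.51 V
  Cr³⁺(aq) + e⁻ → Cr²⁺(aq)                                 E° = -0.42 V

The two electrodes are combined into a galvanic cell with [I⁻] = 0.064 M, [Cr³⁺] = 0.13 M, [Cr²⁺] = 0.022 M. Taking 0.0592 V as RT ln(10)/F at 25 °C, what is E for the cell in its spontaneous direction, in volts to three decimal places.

I₂/I⁻ is the cathode (higher E°), Cr³⁺/Cr²⁺ the anode: E°cell = +0.51 − (-0.42) = +0.93 V, n = 2.
Overall: I₂(s) + 2 Cr²⁺(aq) → 2 I⁻(aq) + 2 Cr³⁺(aq)
Q = [I⁻]^2·[Cr³⁺]^2 / ([Cr²⁺]^2); log Q = -0.845.
E = E° − (0.0592/n) log Q = +0.93 − (0.0592/2)(-0.845) = +0.955 V.

+0.955 V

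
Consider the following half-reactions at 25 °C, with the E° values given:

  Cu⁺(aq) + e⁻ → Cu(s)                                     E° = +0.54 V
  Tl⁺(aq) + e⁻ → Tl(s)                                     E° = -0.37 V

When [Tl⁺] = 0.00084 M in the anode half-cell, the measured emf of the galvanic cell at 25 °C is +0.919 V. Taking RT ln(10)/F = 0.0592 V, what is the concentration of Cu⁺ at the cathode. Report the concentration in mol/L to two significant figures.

0.0012 M

Cu⁺/Cu is the cathode, Tl⁺/Tl the anode: E°cell = +0.91 V, n = 1.
Overall reaction: Cu⁺(aq) + Tl(s) → Cu(s) + Tl⁺(aq); Q = [Tl⁺]^1/[Cu⁺]^1.
From E = E° − (0.0592/n) log Q: log Q = (E° − E)·n/0.0592 = (+0.91 − (+0.919))·1/0.0592 = -0.1520.
So 1·log[Cu⁺] = 1·log(0.00084) − log Q = -3.0757 − (-0.1520) = -2.9237; [Cu⁺] = 10^(-2.9237) ≈ 0.0012 M.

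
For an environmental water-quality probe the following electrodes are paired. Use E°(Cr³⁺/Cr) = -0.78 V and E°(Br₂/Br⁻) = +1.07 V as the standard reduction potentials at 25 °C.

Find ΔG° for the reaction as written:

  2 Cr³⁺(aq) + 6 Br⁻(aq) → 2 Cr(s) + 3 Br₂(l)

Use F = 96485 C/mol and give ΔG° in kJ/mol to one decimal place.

+1071.0 kJ/mol

As written, Cr³⁺/Cr is reduced (cathode) and Br₂/Br⁻ is oxidised (anode), so E°cell = (-0.78) − (+1.07) = -1.85 V.
Balancing electrons gives n = 6.
ΔG° = −nFE° = −(6)(96485)(-1.85) = 1,070,984 J = +1071.0 kJ/mol.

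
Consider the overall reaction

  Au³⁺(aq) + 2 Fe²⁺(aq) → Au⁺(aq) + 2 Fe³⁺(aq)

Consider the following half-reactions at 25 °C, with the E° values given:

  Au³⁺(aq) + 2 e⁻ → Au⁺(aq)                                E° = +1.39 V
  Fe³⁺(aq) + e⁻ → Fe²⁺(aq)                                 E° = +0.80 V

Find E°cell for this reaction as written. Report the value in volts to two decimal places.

The Au³⁺/Au⁺ couple has the higher reduction potential, so it is the cathode; Fe³⁺/Fe²⁺ is oxidised at the anode.
E°cell = E°(cathode) − E°(anode) = (+1.39) − (+0.80) = +0.59 V.
Since E°cell > 0, the reaction is spontaneous under standard conditions.

+0.59 V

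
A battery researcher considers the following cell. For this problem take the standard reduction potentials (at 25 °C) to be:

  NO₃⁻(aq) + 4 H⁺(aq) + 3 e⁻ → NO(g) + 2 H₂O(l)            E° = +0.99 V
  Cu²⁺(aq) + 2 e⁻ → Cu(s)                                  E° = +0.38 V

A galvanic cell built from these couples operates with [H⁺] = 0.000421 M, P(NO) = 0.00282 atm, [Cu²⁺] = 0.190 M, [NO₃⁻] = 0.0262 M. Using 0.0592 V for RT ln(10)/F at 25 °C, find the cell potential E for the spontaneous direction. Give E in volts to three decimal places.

+0.384 V

NO₃⁻/NO is the cathode (higher E°), Cu²⁺/Cu the anode: E°cell = +0.99 − (+0.38) = +0.61 V, n = 6.
Overall: 2 NO₃⁻(aq) + 8 H⁺(aq) + 3 Cu(s) → 2 NO(g) + 4 H₂O(l) + 3 Cu²⁺(aq)
Q = P(NO)^2·[Cu²⁺]^3 / ([NO₃⁻]^2·[H⁺]^8); log Q = 22.906.
E = E° − (0.0592/n) log Q = +0.61 − (0.0592/6)(22.906) = +0.384 V.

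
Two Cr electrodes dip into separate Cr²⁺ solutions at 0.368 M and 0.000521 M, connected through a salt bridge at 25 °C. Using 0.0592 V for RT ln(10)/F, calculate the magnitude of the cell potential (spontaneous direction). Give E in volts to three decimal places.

+0.084 V

For a concentration cell E°cell = 0. The 0.368 M side is the cathode (reduction is favoured where [Cr²⁺] is higher).
With n = 2, E = −(0.0592/2) log([Cr²⁺]ₐₙ/[Cr²⁺]꜀ₐₜ) = −(0.0592/2) log(0.000521/0.368) = −(0.0592/2)(-2.849) = +0.084 V.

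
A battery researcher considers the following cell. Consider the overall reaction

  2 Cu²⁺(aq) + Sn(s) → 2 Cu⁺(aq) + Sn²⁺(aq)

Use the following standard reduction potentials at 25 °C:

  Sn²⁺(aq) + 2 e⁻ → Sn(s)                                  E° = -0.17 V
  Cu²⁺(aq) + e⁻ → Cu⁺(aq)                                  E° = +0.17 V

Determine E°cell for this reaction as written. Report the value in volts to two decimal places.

The Cu²⁺/Cu⁺ couple has the higher reduction potential, so it is the cathode; Sn²⁺/Sn is oxidised at the anode.
E°cell = E°(cathode) − E°(anode) = (+0.17) − (-0.17) = +0.34 V.
Since E°cell > 0, the reaction is spontaneous under standard conditions.

+0.34 V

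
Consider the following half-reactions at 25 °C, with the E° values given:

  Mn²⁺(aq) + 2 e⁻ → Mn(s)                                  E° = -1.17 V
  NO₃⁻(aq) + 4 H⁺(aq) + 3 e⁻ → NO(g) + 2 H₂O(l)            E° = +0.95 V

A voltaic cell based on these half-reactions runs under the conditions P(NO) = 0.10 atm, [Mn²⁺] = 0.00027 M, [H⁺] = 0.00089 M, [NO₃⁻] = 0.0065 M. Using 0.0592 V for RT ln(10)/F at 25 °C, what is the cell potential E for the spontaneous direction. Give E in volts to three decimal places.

+1.961 V

NO₃⁻/NO is the cathode (higher E°), Mn²⁺/Mn the anode: E°cell = +0.95 − (-1.17) = +2.12 V, n = 6.
Overall: 2 NO₃⁻(aq) + 8 H⁺(aq) + 3 Mn(s) → 2 NO(g) + 4 H₂O(l) + 3 Mn²⁺(aq)
Q = P(NO)^2·[Mn²⁺]^3 / ([NO₃⁻]^2·[H⁺]^8); log Q = 16.073.
E = E° − (0.0592/n) log Q = +2.12 − (0.0592/6)(16.073) = +1.961 V.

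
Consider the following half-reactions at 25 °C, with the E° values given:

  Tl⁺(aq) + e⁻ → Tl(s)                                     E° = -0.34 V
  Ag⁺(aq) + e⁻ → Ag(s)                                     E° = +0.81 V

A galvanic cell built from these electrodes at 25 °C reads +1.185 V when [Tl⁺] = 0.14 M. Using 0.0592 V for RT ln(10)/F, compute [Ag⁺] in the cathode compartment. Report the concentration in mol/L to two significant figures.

0.55 M

Ag⁺/Ag is the cathode, Tl⁺/Tl the anode: E°cell = +1.15 V, n = 1.
Overall reaction: Ag⁺(aq) + Tl(s) → Ag(s) + Tl⁺(aq); Q = [Tl⁺]^1/[Ag⁺]^1.
From E = E° − (0.0592/n) log Q: log Q = (E° − E)·n/0.0592 = (+1.15 − (+1.185))·1/0.0592 = -0.5912.
So 1·log[Ag⁺] = 1·log(0.14) − log Q = -0.8539 − (-0.5912) = -0.2627; [Ag⁺] = 10^(-0.2627) ≈ 0.55 M.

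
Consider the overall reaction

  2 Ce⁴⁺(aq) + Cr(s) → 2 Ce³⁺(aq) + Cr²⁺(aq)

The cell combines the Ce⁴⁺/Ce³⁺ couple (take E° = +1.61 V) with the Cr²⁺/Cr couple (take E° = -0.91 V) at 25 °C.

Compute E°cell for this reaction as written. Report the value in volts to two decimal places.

+2.52 V

The Ce⁴⁺/Ce³⁺ couple has the higher reduction potential, so it is the cathode; Cr²⁺/Cr is oxidised at the anode.
E°cell = E°(cathode) − E°(anode) = (+1.61) − (-0.91) = +2.52 V.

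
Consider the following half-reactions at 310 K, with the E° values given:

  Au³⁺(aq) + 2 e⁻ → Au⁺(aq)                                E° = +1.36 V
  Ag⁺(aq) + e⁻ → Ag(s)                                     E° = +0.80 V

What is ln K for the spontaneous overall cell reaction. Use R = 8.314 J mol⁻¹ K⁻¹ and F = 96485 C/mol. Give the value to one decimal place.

Cathode: Au³⁺/Au⁺; anode: Ag⁺/Ag. E°cell = (+1.36) − (+0.80) = +0.56 V, with n = 2.
ΔG° = −nFE° = −RT ln K, so ln K = nFE°/(RT) = (2)(96485)(+0.56) / ((8.314)(310)) = 41.928.

41.9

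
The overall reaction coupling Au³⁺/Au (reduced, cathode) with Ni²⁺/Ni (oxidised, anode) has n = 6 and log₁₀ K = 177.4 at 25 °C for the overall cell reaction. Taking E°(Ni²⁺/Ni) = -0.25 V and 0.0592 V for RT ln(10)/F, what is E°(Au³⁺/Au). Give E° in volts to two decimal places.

E°cell = (0.0592/n)·log K = (0.0592/6)(177.4) = +1.750 V.
Since Au³⁺/Au is the cathode and Ni²⁺/Ni the anode, E°cell = E°(Au³⁺/Au) − E°(Ni²⁺/Ni).
So E°(Au³⁺/Au) = E°cell + E°(Ni²⁺/Ni) = +1.750 + (-0.25) = +1.50 V.

+1.50 V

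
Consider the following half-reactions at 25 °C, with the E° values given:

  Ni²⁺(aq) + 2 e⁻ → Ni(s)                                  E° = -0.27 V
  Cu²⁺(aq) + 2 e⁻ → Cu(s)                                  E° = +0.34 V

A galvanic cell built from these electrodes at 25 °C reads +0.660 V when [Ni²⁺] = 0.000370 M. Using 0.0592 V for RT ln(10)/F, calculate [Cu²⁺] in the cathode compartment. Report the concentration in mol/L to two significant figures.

Cu²⁺/Cu is the cathode, Ni²⁺/Ni the anode: E°cell = +0.61 V, n = 2.
Overall reaction: Cu²⁺(aq) + Ni(s) → Cu(s) + Ni²⁺(aq); Q = [Ni²⁺]^1/[Cu²⁺]^1.
From E = E° − (0.0592/n) log Q: log Q = (E° − E)·n/0.0592 = (+0.61 − (+0.660))·2/0.0592 = -1.6892.
So 1·log[Cu²⁺] = 1·log(0.00037) − log Q = -3.4318 − (-1.6892) = -1.7426; [Cu²⁺] = 10^(-1.7426) ≈ 0.018 M.

0.018 M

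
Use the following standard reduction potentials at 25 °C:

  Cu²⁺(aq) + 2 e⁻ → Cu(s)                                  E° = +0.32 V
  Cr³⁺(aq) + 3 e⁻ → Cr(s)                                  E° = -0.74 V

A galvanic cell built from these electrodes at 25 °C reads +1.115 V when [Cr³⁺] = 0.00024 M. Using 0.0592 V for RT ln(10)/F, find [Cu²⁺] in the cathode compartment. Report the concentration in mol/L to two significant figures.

Cu²⁺/Cu is the cathode, Cr³⁺/Cr the anode: E°cell = +1.06 V, n = 6.
Overall reaction: 3 Cu²⁺(aq) + 2 Cr(s) → 3 Cu(s) + 2 Cr³⁺(aq); Q = [Cr³⁺]^2/[Cu²⁺]^3.
From E = E° − (0.0592/n) log Q: log Q = (E° − E)·n/0.0592 = (+1.06 − (+1.115))·6/0.0592 = -5.5743.
So 3·log[Cu²⁺] = 2·log(0.00024) − log Q = -7.2396 − (-5.5743) = -1.6653; log[Cu²⁺] = -1.6653 / 3 = -0.5551; [Cu²⁺] = 10^(-0.5551) ≈ 0.28 M.

0.28 M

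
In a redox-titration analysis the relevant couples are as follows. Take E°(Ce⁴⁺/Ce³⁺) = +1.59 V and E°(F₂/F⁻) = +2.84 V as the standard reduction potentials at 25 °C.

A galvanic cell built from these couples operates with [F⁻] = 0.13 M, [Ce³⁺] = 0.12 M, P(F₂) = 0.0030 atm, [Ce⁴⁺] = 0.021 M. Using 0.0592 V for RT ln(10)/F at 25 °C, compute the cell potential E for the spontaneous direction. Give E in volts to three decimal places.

+1.273 V

F₂/F⁻ is the cathode (higher E°), Ce⁴⁺/Ce³⁺ the anode: E°cell = +2.84 − (+1.59) = +1.25 V, n = 2.
Overall: F₂(g) + 2 Ce³⁺(aq) → 2 F⁻(aq) + 2 Ce⁴⁺(aq)
Q = [F⁻]^2·[Ce⁴⁺]^2 / (P(F₂)·[Ce³⁺]^2); log Q = -0.763.
E = E° − (0.0592/n) log Q = +1.25 − (0.0592/2)(-0.763) = +1.273 V.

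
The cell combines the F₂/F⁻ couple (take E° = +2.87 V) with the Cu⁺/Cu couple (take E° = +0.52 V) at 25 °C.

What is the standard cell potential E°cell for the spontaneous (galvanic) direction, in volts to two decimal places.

The F₂/F⁻ couple has the higher reduction potential, so it is the cathode; Cu⁺/Cu is oxidised at the anode.
E°cell = E°(cathode) − E°(anode) = (+2.87) − (+0.52) = +2.35 V.

+2.35 V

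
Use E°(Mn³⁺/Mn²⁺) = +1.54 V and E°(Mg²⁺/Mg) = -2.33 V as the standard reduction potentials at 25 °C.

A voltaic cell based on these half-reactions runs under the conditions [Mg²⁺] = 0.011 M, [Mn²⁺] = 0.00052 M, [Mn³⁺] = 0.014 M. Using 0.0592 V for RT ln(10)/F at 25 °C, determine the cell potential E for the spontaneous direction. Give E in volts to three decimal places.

Mn³⁺/Mn²⁺ is the cathode (higher E°), Mg²⁺/Mg the anode: E°cell = +1.54 − (-2.33) = +3.87 V, n = 2.
Overall: 2 Mn³⁺(aq) + Mg(s) → 2 Mn²⁺(aq) + Mg²⁺(aq)
Q = [Mn²⁺]^2·[Mg²⁺] / ([Mn³⁺]^2); log Q = -4.819.
E = E° − (0.0592/n) log Q = +3.87 − (0.0592/2)(-4.819) = +4.013 V.

+4.013 V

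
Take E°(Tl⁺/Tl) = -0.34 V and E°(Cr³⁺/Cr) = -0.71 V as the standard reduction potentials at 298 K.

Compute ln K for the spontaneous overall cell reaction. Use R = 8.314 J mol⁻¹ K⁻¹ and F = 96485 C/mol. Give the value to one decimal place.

43.2

Cathode: Tl⁺/Tl; anode: Cr³⁺/Cr. E°cell = (-0.34) − (-0.71) = +0.37 V, with n = 3.
ΔG° = −nFE° = −RT ln K, so ln K = nFE°/(RT) = (3)(96485)(+0.37) / ((8.314)(298)) = 43.227.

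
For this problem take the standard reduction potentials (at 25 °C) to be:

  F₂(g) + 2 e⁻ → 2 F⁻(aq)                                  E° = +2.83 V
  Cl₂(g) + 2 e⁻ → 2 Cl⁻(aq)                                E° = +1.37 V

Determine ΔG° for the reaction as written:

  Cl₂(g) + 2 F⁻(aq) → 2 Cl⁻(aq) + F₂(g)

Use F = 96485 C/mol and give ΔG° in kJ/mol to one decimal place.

As written, Cl₂/Cl⁻ is reduced (cathode) and F₂/F⁻ is oxidised (anode), so E°cell = (+1.37) − (+2.83) = -1.46 V.
Balancing electrons gives n = 2.
ΔG° = −nFE° = −(2)(96485)(-1.46) = 281,736 J = +281.7 kJ/mol.

+281.7 kJ/mol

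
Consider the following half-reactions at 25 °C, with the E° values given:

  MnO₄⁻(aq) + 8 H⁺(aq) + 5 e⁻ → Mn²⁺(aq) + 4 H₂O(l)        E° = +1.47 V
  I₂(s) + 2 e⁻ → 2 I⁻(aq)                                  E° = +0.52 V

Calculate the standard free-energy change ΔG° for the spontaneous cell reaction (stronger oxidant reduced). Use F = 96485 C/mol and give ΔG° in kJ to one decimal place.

MnO₄⁻/Mn²⁺ (E° = +1.47 V) is the cathode; I₂/I⁻ (E° = +0.52 V) is the anode, so E°cell = +0.95 V.
Balancing electrons gives n = 10 (lcm of 5 and 2).
ΔG° = −nFE° = −(10)(96485)(+0.95) = -916,608 J = -916.6 kJ.

-916.6 kJ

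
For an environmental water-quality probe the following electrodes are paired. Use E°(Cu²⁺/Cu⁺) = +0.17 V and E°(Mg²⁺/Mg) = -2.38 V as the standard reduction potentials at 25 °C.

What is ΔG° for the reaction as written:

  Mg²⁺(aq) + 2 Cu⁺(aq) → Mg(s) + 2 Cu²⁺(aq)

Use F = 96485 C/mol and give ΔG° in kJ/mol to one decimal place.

As written, Mg²⁺/Mg is reduced (cathode) and Cu²⁺/Cu⁺ is oxidised (anode), so E°cell = (-2.38) − (+0.17) = -2.55 V.
Balancing electrons gives n = 2.
ΔG° = −nFE° = −(2)(96485)(-2.55) = 492,073 J = +492.1 kJ/mol.

+492.1 kJ/mol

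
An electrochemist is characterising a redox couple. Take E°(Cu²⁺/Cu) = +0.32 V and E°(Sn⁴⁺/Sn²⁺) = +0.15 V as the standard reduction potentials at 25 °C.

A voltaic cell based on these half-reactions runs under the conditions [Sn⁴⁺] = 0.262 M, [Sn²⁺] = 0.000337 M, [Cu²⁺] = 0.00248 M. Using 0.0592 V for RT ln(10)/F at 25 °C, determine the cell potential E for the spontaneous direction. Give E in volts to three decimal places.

Cu²⁺/Cu is the cathode (higher E°), Sn⁴⁺/Sn²⁺ the anode: E°cell = +0.32 − (+0.15) = +0.17 V, n = 2.
Overall: Cu²⁺(aq) + Sn²⁺(aq) → Cu(s) + Sn⁴⁺(aq)
Q = [Sn⁴⁺] / ([Cu²⁺]·[Sn²⁺]); log Q = 5.496.
E = E° − (0.0592/n) log Q = +0.17 − (0.0592/2)(5.496) = +0.007 V.

+0.007 V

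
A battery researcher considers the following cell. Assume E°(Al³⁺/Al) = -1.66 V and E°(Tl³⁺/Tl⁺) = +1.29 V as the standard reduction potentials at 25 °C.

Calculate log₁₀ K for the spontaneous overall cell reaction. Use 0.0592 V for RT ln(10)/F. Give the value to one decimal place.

Cathode: Tl³⁺/Tl⁺; anode: Al³⁺/Al. E°cell = +2.95 V, n = 6.
log K = nE°cell / 0.0592 = (6)(+2.95) / 0.0592 = 299.0.

299.0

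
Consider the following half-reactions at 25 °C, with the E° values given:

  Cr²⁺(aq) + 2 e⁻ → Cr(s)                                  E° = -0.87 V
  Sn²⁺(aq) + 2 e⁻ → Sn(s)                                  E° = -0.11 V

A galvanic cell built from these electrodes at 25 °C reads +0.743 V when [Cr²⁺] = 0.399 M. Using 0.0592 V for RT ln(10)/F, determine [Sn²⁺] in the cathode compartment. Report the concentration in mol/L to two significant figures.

Sn²⁺/Sn is the cathode, Cr²⁺/Cr the anode: E°cell = +0.76 V, n = 2.
Overall reaction: Sn²⁺(aq) + Cr(s) → Sn(s) + Cr²⁺(aq); Q = [Cr²⁺]^1/[Sn²⁺]^1.
From E = E° − (0.0592/n) log Q: log Q = (E° − E)·n/0.0592 = (+0.76 − (+0.743))·2/0.0592 = 0.5743.
So 1·log[Sn²⁺] = 1·log(0.399) − log Q = -0.3990 − (0.5743) = -0.9733; [Sn²⁺] = 10^(-0.9733) ≈ 0.11 M.

0.11 M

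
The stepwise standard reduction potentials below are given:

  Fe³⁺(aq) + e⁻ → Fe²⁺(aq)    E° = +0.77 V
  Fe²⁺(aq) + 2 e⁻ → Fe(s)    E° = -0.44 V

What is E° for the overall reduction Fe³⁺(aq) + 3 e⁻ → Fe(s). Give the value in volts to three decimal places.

-0.037 V

Standard free energies of sequential steps add: ΔG°₃ = ΔG°₁ + ΔG°₂, so n₃E°₃ = n₁E°₁ + n₂E°₂.
E°₃ = (1×+0.77 + 2×-0.44) / 3 = (-0.110) / 3 = -0.037 V.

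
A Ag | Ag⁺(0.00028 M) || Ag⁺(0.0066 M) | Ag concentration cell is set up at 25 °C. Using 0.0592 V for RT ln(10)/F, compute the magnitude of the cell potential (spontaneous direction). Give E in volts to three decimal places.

+0.081 V

For a concentration cell E°cell = 0. The 0.0066 M side is the cathode (reduction is favoured where [Ag⁺] is higher).
With n = 1, E = −(0.0592/1) log([Ag⁺]ₐₙ/[Ag⁺]꜀ₐₜ) = −(0.0592/1) log(0.00028/0.0066) = −(0.0592/1)(-1.372) = +0.081 V.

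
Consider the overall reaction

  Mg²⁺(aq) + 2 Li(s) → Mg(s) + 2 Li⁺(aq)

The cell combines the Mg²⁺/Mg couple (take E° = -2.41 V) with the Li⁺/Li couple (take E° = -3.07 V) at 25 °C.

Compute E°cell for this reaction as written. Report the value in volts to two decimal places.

+0.66 V

The Mg²⁺/Mg couple has the higher reduction potential, so it is the cathode; Li⁺/Li is oxidised at the anode.
E°cell = E°(cathode) − E°(anode) = (-2.41) − (-3.07) = +0.66 V.
Since E°cell > 0, the reaction is spontaneous under standard conditions.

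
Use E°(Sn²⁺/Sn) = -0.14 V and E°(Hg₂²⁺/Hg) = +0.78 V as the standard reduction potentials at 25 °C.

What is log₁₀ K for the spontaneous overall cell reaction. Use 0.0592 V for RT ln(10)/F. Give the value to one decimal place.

Cathode: Hg₂²⁺/Hg; anode: Sn²⁺/Sn. E°cell = +0.92 V, n = 2.
log K = nE°cell / 0.0592 = (2)(+0.92) / 0.0592 = 31.1.

31.1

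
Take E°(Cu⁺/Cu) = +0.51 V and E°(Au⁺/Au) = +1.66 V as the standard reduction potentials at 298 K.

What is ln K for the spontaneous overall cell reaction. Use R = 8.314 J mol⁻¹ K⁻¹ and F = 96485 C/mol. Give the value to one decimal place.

Cathode: Au⁺/Au; anode: Cu⁺/Cu. E°cell = (+1.66) − (+0.51) = +1.15 V, with n = 1.
ΔG° = −nFE° = −RT ln K, so ln K = nFE°/(RT) = (1)(96485)(+1.15) / ((8.314)(298)) = 44.785.

44.8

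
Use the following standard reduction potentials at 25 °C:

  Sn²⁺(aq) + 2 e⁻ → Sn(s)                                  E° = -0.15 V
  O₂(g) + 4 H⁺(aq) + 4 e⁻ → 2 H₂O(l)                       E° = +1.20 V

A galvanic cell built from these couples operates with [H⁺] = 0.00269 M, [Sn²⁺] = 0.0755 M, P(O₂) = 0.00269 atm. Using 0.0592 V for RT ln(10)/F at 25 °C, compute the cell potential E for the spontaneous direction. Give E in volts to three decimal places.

O₂/H₂O is the cathode (higher E°), Sn²⁺/Sn the anode: E°cell = +1.20 − (-0.15) = +1.35 V, n = 4.
Overall: O₂(g) + 4 H⁺(aq) + 2 Sn(s) → 2 H₂O(l) + 2 Sn²⁺(aq)
Q = [Sn²⁺]^2 / (P(O₂)·[H⁺]^4); log Q = 10.607.
E = E° − (0.0592/n) log Q = +1.35 − (0.0592/4)(10.607) = +1.193 V.

+1.193 V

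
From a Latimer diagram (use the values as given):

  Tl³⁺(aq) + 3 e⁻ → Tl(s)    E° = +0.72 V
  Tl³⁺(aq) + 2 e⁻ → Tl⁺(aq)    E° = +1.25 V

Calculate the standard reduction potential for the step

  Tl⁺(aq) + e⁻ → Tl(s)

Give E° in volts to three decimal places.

-0.340 V

Sequential free energies add, so n₃E°₃ = n₁E°₁ + n₂E°₂.
With n₃ = 3, and the known step contributing 2×(+1.25) V, the unknown satisfies 1·E° = 3×(+0.72) − 2×(+1.25) = -0.340.
E° = -0.340 / 1 = -0.340 V.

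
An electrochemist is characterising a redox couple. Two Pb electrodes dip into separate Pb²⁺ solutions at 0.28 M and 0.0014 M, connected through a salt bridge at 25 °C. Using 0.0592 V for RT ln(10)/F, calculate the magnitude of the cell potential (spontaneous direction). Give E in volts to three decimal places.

For a concentration cell E°cell = 0. The 0.28 M side is the cathode (reduction is favoured where [Pb²⁺] is higher).
With n = 2, E = −(0.0592/2) log([Pb²⁺]ₐₙ/[Pb²⁺]꜀ₐₜ) = −(0.0592/2) log(0.0014/0.28) = −(0.0592/2)(-2.301) = +0.068 V.

+0.068 V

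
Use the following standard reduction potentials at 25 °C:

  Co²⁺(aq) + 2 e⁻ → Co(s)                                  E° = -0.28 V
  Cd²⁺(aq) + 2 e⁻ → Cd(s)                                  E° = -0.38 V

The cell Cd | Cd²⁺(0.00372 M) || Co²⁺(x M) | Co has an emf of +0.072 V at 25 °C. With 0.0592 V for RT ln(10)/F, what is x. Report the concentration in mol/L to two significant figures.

Co²⁺/Co is the cathode, Cd²⁺/Cd the anode: E°cell = +0.10 V, n = 2.
Overall reaction: Co²⁺(aq) + Cd(s) → Co(s) + Cd²⁺(aq); Q = [Cd²⁺]^1/[Co²⁺]^1.
From E = E° − (0.0592/n) log Q: log Q = (E° − E)·n/0.0592 = (+0.10 − (+0.072))·2/0.0592 = 0.9459.
So 1·log[Co²⁺] = 1·log(0.00372) − log Q = -2.4295 − (0.9459) = -3.3754; [Co²⁺] = 10^(-3.3754) ≈ 0.00042 M.

0.00042 M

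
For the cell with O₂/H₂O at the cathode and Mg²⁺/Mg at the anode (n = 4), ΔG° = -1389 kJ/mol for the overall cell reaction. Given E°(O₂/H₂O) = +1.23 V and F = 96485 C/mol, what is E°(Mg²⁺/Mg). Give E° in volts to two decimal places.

-2.37 V

E°cell = −ΔG°/(nF) = −(-1389×10³)/((4)(96485)) = +3.599 V.
Since O₂/H₂O is the cathode and Mg²⁺/Mg the anode, E°cell = E°(O₂/H₂O) − E°(Mg²⁺/Mg).
So E°(Mg²⁺/Mg) = E°(O₂/H₂O) − E°cell = (+1.23) − (+3.599) = -2.37 V.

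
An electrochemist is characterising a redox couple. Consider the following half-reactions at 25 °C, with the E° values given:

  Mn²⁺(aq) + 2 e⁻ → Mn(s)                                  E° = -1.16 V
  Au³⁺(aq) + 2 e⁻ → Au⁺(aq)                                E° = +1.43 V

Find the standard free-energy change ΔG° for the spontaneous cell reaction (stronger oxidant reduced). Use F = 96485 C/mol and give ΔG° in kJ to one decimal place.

-499.8 kJ

Au³⁺/Au⁺ (E° = +1.43 V) is the cathode; Mn²⁺/Mn (E° = -1.16 V) is the anode, so E°cell = +2.59 V.
Balancing electrons gives n = 2 (lcm of 2 and 2).
ΔG° = −nFE° = −(2)(96485)(+2.59) = -499,792 J = -499.8 kJ.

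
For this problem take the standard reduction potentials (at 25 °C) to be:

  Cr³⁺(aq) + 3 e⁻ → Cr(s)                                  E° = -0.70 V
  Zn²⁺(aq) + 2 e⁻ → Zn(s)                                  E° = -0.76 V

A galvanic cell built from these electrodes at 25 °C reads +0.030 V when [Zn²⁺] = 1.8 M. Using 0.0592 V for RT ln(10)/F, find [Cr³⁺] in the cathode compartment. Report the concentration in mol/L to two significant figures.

Cr³⁺/Cr is the cathode, Zn²⁺/Zn the anode: E°cell = +0.06 V, n = 6.
Overall reaction: 2 Cr³⁺(aq) + 3 Zn(s) → 2 Cr(s) + 3 Zn²⁺(aq); Q = [Zn²⁺]^3/[Cr³⁺]^2.
From E = E° − (0.0592/n) log Q: log Q = (E° − E)·n/0.0592 = (+0.06 − (+0.030))·6/0.0592 = 3.0405.
So 2·log[Cr³⁺] = 3·log(1.8) − log Q = 0.7658 − (3.0405) = -2.2747; log[Cr³⁺] = -2.2747 / 2 = -1.1374; [Cr³⁺] = 10^(-1.1374) ≈ 0.073 M.

0.073 M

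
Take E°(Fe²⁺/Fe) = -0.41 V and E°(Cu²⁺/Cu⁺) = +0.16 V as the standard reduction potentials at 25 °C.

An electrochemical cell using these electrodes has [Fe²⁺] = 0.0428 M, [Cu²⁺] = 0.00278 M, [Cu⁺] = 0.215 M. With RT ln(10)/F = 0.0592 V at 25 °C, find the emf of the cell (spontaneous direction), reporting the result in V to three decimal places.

+0.499 V

Cu²⁺/Cu⁺ is the cathode (higher E°), Fe²⁺/Fe the anode: E°cell = +0.16 − (-0.41) = +0.57 V, n = 2.
Overall: 2 Cu²⁺(aq) + Fe(s) → 2 Cu⁺(aq) + Fe²⁺(aq)
Q = [Cu⁺]^2·[Fe²⁺] / ([Cu²⁺]^2); log Q = 2.408.
E = E° − (0.0592/n) log Q = +0.57 − (0.0592/2)(2.408) = +0.499 V.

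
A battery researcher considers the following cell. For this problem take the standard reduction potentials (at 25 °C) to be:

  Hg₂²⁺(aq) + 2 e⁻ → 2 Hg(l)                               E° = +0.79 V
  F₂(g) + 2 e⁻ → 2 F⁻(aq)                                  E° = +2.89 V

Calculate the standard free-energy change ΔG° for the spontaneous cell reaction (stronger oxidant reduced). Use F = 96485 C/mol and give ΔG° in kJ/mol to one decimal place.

F₂/F⁻ (E° = +2.89 V) is the cathode; Hg₂²⁺/Hg (E° = +0.79 V) is the anode, so E°cell = +2.10 V.
Balancing electrons gives n = 2 (lcm of 2 and 2).
ΔG° = −nFE° = −(2)(96485)(+2.10) = -405,237 J = -405.2 kJ/mol.

-405.2 kJ/mol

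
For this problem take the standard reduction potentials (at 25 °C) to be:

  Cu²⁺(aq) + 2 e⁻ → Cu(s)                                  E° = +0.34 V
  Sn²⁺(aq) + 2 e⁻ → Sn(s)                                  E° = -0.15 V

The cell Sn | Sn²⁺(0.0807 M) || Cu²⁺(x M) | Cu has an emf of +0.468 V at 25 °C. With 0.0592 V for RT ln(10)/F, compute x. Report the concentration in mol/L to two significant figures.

Cu²⁺/Cu is the cathode, Sn²⁺/Sn the anode: E°cell = +0.49 V, n = 2.
Overall reaction: Cu²⁺(aq) + Sn(s) → Cu(s) + Sn²⁺(aq); Q = [Sn²⁺]^1/[Cu²⁺]^1.
From E = E° − (0.0592/n) log Q: log Q = (E° − E)·n/0.0592 = (+0.49 − (+0.468))·2/0.0592 = 0.7432.
So 1·log[Cu²⁺] = 1·log(0.0807) − log Q = -1.0931 − (0.7432) = -1.8363; [Cu²⁺] = 10^(-1.8363) ≈ 0.015 M.

0.015 M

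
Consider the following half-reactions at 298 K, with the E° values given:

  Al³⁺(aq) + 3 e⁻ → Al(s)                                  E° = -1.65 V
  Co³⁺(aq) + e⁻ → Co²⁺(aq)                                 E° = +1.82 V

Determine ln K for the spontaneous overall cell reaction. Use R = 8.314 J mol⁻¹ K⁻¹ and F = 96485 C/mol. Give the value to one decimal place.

Cathode: Co³⁺/Co²⁺; anode: Al³⁺/Al. E°cell = (+1.82) − (-1.65) = +3.47 V, with n = 3.
ΔG° = −nFE° = −RT ln K, so ln K = nFE°/(RT) = (3)(96485)(+3.47) / ((8.314)(298)) = 405.400.

405.4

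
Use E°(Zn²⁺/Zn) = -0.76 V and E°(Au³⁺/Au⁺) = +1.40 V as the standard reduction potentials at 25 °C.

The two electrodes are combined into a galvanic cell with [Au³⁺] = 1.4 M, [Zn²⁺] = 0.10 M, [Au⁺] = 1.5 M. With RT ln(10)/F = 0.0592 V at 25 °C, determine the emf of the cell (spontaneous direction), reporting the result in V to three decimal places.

Au³⁺/Au⁺ is the cathode (higher E°), Zn²⁺/Zn the anode: E°cell = +1.40 − (-0.76) = +2.16 V, n = 2.
Overall: Au³⁺(aq) + Zn(s) → Au⁺(aq) + Zn²⁺(aq)
Q = [Au⁺]·[Zn²⁺] / ([Au³⁺]); log Q = -0.970.
E = E° − (0.0592/n) log Q = +2.16 − (0.0592/2)(-0.970) = +2.189 V.

+2.189 V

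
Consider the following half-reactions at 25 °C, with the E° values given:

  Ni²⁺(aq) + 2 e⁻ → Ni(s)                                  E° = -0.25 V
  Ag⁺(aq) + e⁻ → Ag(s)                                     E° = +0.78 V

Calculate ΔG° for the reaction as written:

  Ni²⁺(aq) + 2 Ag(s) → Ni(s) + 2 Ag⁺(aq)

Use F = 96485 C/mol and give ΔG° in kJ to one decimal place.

+198.8 kJ

As written, Ni²⁺/Ni is reduced (cathode) and Ag⁺/Ag is oxidised (anode), so E°cell = (-0.25) − (+0.78) = -1.03 V.
Balancing electrons gives n = 2.
ΔG° = −nFE° = −(2)(96485)(-1.03) = 198,759 J = +198.8 kJ.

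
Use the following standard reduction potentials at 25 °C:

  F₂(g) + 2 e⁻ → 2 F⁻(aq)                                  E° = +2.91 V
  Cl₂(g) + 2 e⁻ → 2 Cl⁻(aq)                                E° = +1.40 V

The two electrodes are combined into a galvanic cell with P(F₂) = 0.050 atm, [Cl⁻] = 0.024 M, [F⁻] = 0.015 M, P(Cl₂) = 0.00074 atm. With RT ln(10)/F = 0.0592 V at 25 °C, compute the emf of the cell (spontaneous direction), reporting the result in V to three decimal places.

F₂/F⁻ is the cathode (higher E°), Cl₂/Cl⁻ the anode: E°cell = +2.91 − (+1.40) = +1.51 V, n = 2.
Overall: F₂(g) + 2 Cl⁻(aq) → 2 F⁻(aq) + Cl₂(g)
Q = [F⁻]^2·P(Cl₂) / (P(F₂)·[Cl⁻]^2); log Q = -2.238.
E = E° − (0.0592/n) log Q = +1.51 − (0.0592/2)(-2.238) = +1.576 V.

+1.576 V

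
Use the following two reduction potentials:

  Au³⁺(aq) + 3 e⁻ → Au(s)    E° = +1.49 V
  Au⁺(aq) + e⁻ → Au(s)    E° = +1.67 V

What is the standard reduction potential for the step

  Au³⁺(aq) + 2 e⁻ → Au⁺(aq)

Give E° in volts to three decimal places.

Sequential free energies add, so n₃E°₃ = n₁E°₁ + n₂E°₂.
With n₃ = 3, and the known step contributing 1×(+1.67) V, the unknown satisfies 2·E° = 3×(+1.49) − 1×(+1.67) = +2.800.
E° = +2.800 / 2 = +1.400 V.

+1.400 V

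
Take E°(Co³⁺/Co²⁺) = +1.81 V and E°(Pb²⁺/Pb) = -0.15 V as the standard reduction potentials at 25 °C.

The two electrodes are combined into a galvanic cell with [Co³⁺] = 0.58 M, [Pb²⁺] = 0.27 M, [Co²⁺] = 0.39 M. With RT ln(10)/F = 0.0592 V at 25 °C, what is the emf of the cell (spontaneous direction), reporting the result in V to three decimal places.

+1.987 V

Co³⁺/Co²⁺ is the cathode (higher E°), Pb²⁺/Pb the anode: E°cell = +1.81 − (-0.15) = +1.96 V, n = 2.
Overall: 2 Co³⁺(aq) + Pb(s) → 2 Co²⁺(aq) + Pb²⁺(aq)
Q = [Co²⁺]^2·[Pb²⁺] / ([Co³⁺]^2); log Q = -0.913.
E = E° − (0.0592/n) log Q = +1.96 − (0.0592/2)(-0.913) = +1.987 V.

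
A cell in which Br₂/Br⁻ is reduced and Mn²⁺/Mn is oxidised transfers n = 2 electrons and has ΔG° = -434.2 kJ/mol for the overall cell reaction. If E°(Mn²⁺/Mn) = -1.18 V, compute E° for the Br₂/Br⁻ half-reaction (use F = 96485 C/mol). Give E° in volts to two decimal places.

+1.07 V

E°cell = −ΔG°/(nF) = −(-434.2×10³)/((2)(96485)) = +2.250 V.
Since Br₂/Br⁻ is the cathode and Mn²⁺/Mn the anode, E°cell = E°(Br₂/Br⁻) − E°(Mn²⁺/Mn).
So E°(Br₂/Br⁻) = E°cell + E°(Mn²⁺/Mn) = +2.250 + (-1.18) = +1.07 V.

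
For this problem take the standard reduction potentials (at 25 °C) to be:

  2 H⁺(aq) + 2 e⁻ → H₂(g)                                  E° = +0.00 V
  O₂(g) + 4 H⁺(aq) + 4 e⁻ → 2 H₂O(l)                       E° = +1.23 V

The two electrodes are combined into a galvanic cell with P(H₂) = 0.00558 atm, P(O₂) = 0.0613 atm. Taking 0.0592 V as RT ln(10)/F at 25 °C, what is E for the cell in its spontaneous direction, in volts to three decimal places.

+1.145 V

O₂/H₂O is the cathode (higher E°), H⁺/H₂ the anode: E°cell = +1.23 − (+0.00) = +1.23 V, n = 4.
Overall: O₂(g) + 2 H₂(g) → 2 H₂O(l)
Q = 1 / (P(O₂)·P(H₂)^2); log Q = 5.719.
E = E° − (0.0592/n) log Q = +1.23 − (0.0592/4)(5.719) = +1.145 V.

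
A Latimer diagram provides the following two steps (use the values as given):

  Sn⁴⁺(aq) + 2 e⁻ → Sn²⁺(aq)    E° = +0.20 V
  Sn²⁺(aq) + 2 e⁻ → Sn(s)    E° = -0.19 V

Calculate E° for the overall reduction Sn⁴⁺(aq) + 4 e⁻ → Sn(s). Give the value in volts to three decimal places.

Standard free energies of sequential steps add: ΔG°₃ = ΔG°₁ + ΔG°₂, so n₃E°₃ = n₁E°₁ + n₂E°₂.
E°₃ = (2×+0.20 + 2×-0.19) / 4 = (+0.020) / 4 = +0.005 V.

+0.005 V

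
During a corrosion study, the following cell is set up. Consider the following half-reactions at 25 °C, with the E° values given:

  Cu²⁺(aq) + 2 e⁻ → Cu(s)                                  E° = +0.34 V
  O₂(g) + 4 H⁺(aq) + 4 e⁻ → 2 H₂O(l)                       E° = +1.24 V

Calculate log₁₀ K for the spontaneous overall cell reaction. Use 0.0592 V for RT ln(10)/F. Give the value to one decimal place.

60.8

Cathode: O₂/H₂O; anode: Cu²⁺/Cu. E°cell = +0.90 V, n = 4.
log K = nE°cell / 0.0592 = (4)(+0.90) / 0.0592 = 60.8.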